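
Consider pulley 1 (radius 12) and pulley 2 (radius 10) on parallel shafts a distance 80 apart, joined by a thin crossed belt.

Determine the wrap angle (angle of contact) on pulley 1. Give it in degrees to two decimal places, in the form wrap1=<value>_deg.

crossed belt: β = asin((r1+r2)/C) = asin(22/80) = 15.9620°
wrap1 = wrap2 = π + 2β = 211.9240°

wrap1=211.92_deg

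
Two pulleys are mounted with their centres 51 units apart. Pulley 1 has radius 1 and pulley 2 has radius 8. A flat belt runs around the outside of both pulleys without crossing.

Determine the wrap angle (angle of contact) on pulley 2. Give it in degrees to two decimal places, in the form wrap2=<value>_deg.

open belt: β = asin((r2−r1)/C) = asin(7/51) = 7.8890°
wrap1 = π − 2β = 164.2219°
wrap2 = π + 2β = 195.7781°

wrap2=195.78_deg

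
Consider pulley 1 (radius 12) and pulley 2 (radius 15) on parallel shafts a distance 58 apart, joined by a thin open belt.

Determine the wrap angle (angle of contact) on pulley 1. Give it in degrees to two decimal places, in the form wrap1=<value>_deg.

wrap1=174.07_deg

open belt: β = asin((r2−r1)/C) = asin(3/58) = 2.9649°
wrap1 = π − 2β = 174.0702°
wrap2 = π + 2β = 185.9298°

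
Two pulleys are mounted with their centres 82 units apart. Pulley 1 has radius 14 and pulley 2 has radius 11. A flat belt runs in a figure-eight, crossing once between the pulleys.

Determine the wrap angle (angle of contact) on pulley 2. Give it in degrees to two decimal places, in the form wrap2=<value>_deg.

wrap2=215.50_deg

crossed belt: β = asin((r1+r2)/C) = asin(25/82) = 17.7508°
wrap1 = wrap2 = π + 2β = 215.5017°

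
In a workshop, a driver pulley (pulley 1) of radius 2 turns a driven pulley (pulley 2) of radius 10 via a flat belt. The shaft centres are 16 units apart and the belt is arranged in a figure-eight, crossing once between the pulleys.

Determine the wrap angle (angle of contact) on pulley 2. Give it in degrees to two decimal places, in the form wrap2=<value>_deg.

wrap2=277.18_deg

crossed belt: β = asin((r1+r2)/C) = asin(12/16) = 48.5904°
wrap1 = wrap2 = π + 2β = 277.1808°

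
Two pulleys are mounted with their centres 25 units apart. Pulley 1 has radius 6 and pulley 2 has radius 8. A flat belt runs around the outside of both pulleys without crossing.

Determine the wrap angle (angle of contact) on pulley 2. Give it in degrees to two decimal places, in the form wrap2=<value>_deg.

wrap2=189.18_deg

open belt: β = asin((r2−r1)/C) = asin(2/25) = 4.5886°
wrap1 = π − 2β = 170.8229°
wrap2 = π + 2β = 189.1771°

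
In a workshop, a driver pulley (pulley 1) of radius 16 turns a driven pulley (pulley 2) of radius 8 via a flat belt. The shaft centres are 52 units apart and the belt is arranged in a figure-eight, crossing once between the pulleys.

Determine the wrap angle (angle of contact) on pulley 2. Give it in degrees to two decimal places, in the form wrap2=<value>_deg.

crossed belt: β = asin((r1+r2)/C) = asin(24/52) = 27.4864°
wrap1 = wrap2 = π + 2β = 234.9729°

wrap2=234.97_deg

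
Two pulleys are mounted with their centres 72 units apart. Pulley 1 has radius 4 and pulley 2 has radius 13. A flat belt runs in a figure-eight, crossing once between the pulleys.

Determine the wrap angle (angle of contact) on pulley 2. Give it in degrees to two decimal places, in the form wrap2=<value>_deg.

crossed belt: β = asin((r1+r2)/C) = asin(17/72) = 13.6571°
wrap1 = wrap2 = π + 2β = 207.3143°

wrap2=207.31_deg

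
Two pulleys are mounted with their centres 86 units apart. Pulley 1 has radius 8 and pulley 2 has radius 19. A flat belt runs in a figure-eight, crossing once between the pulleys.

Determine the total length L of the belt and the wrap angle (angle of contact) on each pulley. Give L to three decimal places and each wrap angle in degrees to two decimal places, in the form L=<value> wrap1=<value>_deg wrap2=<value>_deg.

L=265.372 wrap1=216.60_deg wrap2=216.60_deg

crossed belt: β = asin((r1+r2)/C) = asin(27/86) = 18.2976°
wrap1 = wrap2 = π + 2β = 216.5953°
tangent length = C·cosβ = 81.6517
L = (r1+r2)·wrap + 2·C·cosβ = 27·3.7803 + 2·81.6517 = 265.3715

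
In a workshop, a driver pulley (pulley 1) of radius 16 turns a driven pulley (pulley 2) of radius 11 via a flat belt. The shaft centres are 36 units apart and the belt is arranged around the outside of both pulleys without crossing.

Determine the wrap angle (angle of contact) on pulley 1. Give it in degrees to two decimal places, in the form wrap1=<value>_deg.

open belt: β = asin((r2−r1)/C) = asin(-5/36) = -7.9836°
wrap1 = π − 2β = 195.9671°
wrap2 = π + 2β = 164.0329°

wrap1=195.97_deg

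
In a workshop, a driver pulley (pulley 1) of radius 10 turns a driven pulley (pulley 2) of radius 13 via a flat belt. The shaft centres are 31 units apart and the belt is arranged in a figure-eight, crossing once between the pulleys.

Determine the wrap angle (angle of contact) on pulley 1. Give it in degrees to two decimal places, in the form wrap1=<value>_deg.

crossed belt: β = asin((r1+r2)/C) = asin(23/31) = 47.8966°
wrap1 = wrap2 = π + 2β = 275.7931°

wrap1=275.79_deg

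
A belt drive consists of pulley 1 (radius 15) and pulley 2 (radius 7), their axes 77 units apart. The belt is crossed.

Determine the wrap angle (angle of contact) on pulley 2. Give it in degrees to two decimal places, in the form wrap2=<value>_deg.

wrap2=213.20_deg

crossed belt: β = asin((r1+r2)/C) = asin(22/77) = 16.6015°
wrap1 = wrap2 = π + 2β = 213.2031°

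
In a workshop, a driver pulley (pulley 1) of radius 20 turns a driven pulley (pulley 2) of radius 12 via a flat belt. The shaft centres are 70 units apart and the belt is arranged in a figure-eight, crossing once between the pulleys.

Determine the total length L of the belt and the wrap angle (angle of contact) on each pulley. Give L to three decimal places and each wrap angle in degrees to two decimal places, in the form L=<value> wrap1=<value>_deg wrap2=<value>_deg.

crossed belt: β = asin((r1+r2)/C) = asin(32/70) = 27.2029°
wrap1 = wrap2 = π + 2β = 234.4058°
tangent length = C·cosβ = 62.2575
L = (r1+r2)·wrap + 2·C·cosβ = 32·4.0912 + 2·62.2575 = 255.4319

L=255.432 wrap1=234.41_deg wrap2=234.41_deg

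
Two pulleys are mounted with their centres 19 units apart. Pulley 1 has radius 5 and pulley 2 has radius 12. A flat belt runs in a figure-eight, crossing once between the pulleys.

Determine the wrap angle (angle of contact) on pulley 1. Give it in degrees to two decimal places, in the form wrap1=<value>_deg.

crossed belt: β = asin((r1+r2)/C) = asin(17/19) = 63.4746°
wrap1 = wrap2 = π + 2β = 306.9493°

wrap1=306.95_deg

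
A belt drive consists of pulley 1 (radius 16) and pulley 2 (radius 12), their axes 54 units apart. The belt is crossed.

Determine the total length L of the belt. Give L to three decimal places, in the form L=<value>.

L=210.838

crossed belt: β = asin((r1+r2)/C) = asin(28/54) = 31.2329°
wrap1 = wrap2 = π + 2β = 242.4659°
tangent length = C·cosβ = 46.1736
L = (r1+r2)·wrap + 2·C·cosβ = 28·4.2318 + 2·46.1736 = 210.8383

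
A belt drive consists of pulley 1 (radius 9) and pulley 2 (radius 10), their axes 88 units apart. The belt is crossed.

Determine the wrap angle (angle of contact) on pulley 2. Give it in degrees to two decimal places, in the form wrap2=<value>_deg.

wrap2=204.94_deg

crossed belt: β = asin((r1+r2)/C) = asin(19/88) = 12.4689°
wrap1 = wrap2 = π + 2β = 204.9377°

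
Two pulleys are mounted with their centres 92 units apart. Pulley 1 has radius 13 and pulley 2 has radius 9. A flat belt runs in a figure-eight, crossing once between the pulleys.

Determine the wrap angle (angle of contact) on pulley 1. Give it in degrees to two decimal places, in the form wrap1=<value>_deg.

crossed belt: β = asin((r1+r2)/C) = asin(22/92) = 13.8352°
wrap1 = wrap2 = π + 2β = 207.6704°

wrap1=207.67_deg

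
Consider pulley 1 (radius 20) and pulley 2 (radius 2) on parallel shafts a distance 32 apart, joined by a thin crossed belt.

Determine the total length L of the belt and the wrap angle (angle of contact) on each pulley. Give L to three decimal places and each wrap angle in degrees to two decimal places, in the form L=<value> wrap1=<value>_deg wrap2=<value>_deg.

crossed belt: β = asin((r1+r2)/C) = asin(22/32) = 43.4325°
wrap1 = wrap2 = π + 2β = 266.8651°
tangent length = C·cosβ = 23.2379
L = (r1+r2)·wrap + 2·C·cosβ = 22·4.6577 + 2·23.2379 = 148.9446

L=148.945 wrap1=266.87_deg wrap2=266.87_deg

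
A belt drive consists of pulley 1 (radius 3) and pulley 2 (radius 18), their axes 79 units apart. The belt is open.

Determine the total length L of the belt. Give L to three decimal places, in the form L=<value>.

L=226.830

open belt: β = asin((r2−r1)/C) = asin(15/79) = 10.9454°
wrap1 = π − 2β = 158.1092°
wrap2 = π + 2β = 201.8908°
tangent length = C·cosβ = 77.5629
L = r1·wrap1 + r2·wrap2 + 2·C·cosβ = 3·2.7595 + 18·3.5237 + 2·77.5629 = 226.8302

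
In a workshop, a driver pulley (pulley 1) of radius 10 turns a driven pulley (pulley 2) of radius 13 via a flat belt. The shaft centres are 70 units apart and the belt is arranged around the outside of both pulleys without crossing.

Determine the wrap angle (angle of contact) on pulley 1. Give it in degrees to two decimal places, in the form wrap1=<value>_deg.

open belt: β = asin((r2−r1)/C) = asin(3/70) = 2.4563°
wrap1 = π − 2β = 175.0874°
wrap2 = π + 2β = 184.9126°

wrap1=175.09_deg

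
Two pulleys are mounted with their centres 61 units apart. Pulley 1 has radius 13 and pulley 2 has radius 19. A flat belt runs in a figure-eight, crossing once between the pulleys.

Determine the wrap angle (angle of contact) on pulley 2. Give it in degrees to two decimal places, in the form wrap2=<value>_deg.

crossed belt: β = asin((r1+r2)/C) = asin(32/61) = 31.6407°
wrap1 = wrap2 = π + 2β = 243.2813°

wrap2=243.28_deg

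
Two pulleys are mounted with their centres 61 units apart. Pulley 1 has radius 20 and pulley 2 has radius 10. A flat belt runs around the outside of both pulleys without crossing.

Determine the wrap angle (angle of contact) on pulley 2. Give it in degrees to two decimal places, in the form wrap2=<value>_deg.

open belt: β = asin((r2−r1)/C) = asin(-10/61) = -9.4353°
wrap1 = π − 2β = 198.8707°
wrap2 = π + 2β = 161.1293°

wrap2=161.13_deg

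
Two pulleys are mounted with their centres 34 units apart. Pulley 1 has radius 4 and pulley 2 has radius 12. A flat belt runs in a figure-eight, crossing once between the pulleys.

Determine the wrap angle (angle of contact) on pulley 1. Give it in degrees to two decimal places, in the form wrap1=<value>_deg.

wrap1=236.14_deg

crossed belt: β = asin((r1+r2)/C) = asin(16/34) = 28.0725°
wrap1 = wrap2 = π + 2β = 236.1450°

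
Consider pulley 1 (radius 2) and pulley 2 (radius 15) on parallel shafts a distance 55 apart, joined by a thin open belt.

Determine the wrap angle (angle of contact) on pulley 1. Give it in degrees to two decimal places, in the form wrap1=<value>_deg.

wrap1=152.66_deg

open belt: β = asin((r2−r1)/C) = asin(13/55) = 13.6720°
wrap1 = π − 2β = 152.6560°
wrap2 = π + 2β = 207.3440°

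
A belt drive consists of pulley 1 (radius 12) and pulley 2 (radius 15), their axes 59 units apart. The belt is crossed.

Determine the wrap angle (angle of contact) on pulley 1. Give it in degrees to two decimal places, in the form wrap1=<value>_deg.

wrap1=234.47_deg

crossed belt: β = asin((r1+r2)/C) = asin(27/59) = 27.2341°
wrap1 = wrap2 = π + 2β = 234.4682°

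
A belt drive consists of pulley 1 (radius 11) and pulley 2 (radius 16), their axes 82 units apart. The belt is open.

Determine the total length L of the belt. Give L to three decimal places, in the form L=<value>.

L=249.128

open belt: β = asin((r2−r1)/C) = asin(5/82) = 3.4958°
wrap1 = π − 2β = 173.0084°
wrap2 = π + 2β = 186.9916°
tangent length = C·cosβ = 81.8474
L = r1·wrap1 + r2·wrap2 + 2·C·cosβ = 11·3.0196 + 16·3.2636 + 2·81.8474 = 249.1280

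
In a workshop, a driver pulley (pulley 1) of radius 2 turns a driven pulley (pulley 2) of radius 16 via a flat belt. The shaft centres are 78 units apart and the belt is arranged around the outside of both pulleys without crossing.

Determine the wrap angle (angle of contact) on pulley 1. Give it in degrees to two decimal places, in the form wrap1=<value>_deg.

open belt: β = asin((r2−r1)/C) = asin(14/78) = 10.3399°
wrap1 = π − 2β = 159.3202°
wrap2 = π + 2β = 200.6798°

wrap1=159.32_deg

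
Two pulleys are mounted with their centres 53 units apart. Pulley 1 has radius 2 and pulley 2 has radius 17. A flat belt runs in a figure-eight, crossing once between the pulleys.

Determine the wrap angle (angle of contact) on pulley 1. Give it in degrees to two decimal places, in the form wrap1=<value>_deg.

wrap1=222.02_deg

crossed belt: β = asin((r1+r2)/C) = asin(19/53) = 21.0075°
wrap1 = wrap2 = π + 2β = 222.0151°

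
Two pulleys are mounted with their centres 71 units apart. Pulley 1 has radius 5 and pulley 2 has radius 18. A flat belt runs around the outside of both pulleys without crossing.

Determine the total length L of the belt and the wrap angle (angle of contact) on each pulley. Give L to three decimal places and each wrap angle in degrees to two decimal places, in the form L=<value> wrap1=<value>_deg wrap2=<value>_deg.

open belt: β = asin((r2−r1)/C) = asin(13/71) = 10.5503°
wrap1 = π − 2β = 158.8994°
wrap2 = π + 2β = 201.1006°
tangent length = C·cosβ = 69.7997
L = r1·wrap1 + r2·wrap2 + 2·C·cosβ = 5·2.7733 + 18·3.5099 + 2·69.7997 = 216.6436

L=216.644 wrap1=158.90_deg wrap2=201.10_deg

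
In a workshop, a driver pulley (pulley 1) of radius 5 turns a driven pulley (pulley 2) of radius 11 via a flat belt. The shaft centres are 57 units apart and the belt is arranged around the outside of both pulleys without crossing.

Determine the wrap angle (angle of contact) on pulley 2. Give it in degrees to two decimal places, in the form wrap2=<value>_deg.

open belt: β = asin((r2−r1)/C) = asin(6/57) = 6.0423°
wrap1 = π − 2β = 167.9153°
wrap2 = π + 2β = 192.0847°

wrap2=192.08_deg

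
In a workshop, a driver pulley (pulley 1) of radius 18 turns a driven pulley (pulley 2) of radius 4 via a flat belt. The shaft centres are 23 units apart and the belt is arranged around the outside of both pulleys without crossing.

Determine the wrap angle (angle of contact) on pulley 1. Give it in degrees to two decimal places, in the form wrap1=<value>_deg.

open belt: β = asin((r2−r1)/C) = asin(-14/23) = -37.4952°
wrap1 = π − 2β = 254.9905°
wrap2 = π + 2β = 105.0095°

wrap1=254.99_deg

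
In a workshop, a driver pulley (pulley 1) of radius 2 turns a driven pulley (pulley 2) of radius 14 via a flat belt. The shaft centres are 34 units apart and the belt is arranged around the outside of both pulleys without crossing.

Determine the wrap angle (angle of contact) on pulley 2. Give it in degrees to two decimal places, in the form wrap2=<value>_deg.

wrap2=221.33_deg

open belt: β = asin((r2−r1)/C) = asin(12/34) = 20.6673°
wrap1 = π − 2β = 138.6654°
wrap2 = π + 2β = 221.3346°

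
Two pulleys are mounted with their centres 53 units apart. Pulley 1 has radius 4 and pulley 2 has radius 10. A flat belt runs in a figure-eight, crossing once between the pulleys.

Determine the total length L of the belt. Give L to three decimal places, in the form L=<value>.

crossed belt: β = asin((r1+r2)/C) = asin(14/53) = 15.3165°
wrap1 = wrap2 = π + 2β = 210.6330°
tangent length = C·cosβ = 51.1175
L = (r1+r2)·wrap + 2·C·cosβ = 14·3.6762 + 2·51.1175 = 153.7024

L=153.702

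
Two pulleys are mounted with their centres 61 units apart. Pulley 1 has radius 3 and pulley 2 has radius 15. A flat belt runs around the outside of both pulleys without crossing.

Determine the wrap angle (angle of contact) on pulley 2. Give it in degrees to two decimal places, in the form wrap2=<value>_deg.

open belt: β = asin((r2−r1)/C) = asin(12/61) = 11.3453°
wrap1 = π − 2β = 157.3094°
wrap2 = π + 2β = 202.6906°

wrap2=202.69_deg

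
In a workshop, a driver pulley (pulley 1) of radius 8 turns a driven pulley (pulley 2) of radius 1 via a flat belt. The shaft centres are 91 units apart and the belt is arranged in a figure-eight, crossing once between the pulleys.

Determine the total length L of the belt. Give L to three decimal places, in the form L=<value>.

crossed belt: β = asin((r1+r2)/C) = asin(9/91) = 5.6759°
wrap1 = wrap2 = π + 2β = 191.3518°
tangent length = C·cosβ = 90.5539
L = (r1+r2)·wrap + 2·C·cosβ = 9·3.3397 + 2·90.5539 = 211.1652

L=211.165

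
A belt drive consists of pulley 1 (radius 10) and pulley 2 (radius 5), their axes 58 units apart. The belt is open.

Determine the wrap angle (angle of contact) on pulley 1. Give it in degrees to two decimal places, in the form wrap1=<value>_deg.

open belt: β = asin((r2−r1)/C) = asin(-5/58) = -4.9454°
wrap1 = π − 2β = 189.8909°
wrap2 = π + 2β = 170.1091°

wrap1=189.89_deg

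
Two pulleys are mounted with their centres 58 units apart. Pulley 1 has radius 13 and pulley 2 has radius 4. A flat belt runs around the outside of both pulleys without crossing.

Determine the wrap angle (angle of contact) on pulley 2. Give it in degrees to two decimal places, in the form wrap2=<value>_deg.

wrap2=162.15_deg

open belt: β = asin((r2−r1)/C) = asin(-9/58) = -8.9268°
wrap1 = π − 2β = 197.8536°
wrap2 = π + 2β = 162.1464°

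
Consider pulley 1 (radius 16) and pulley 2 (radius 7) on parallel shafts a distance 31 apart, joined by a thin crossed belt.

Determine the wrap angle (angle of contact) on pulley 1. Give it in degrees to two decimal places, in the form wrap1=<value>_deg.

crossed belt: β = asin((r1+r2)/C) = asin(23/31) = 47.8966°
wrap1 = wrap2 = π + 2β = 275.7931°

wrap1=275.79_deg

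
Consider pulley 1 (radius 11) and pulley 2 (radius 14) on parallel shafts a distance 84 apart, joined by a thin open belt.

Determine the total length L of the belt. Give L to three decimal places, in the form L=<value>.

L=246.647

open belt: β = asin((r2−r1)/C) = asin(3/84) = 2.0467°
wrap1 = π − 2β = 175.9066°
wrap2 = π + 2β = 184.0934°
tangent length = C·cosβ = 83.9464
L = r1·wrap1 + r2·wrap2 + 2·C·cosβ = 11·3.0701 + 14·3.2130 + 2·83.9464 = 246.6470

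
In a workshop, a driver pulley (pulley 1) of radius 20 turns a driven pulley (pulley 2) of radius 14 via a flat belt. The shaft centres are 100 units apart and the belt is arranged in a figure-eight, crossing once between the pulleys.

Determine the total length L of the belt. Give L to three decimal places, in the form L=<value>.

crossed belt: β = asin((r1+r2)/C) = asin(34/100) = 19.8769°
wrap1 = wrap2 = π + 2β = 219.7537°
tangent length = C·cosβ = 94.0425
L = (r1+r2)·wrap + 2·C·cosβ = 34·3.8354 + 2·94.0425 = 318.4896

L=318.490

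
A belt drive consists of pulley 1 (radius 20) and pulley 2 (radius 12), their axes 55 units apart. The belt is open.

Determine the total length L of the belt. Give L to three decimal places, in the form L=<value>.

L=211.697

open belt: β = asin((r2−r1)/C) = asin(-8/55) = -8.3636°
wrap1 = π − 2β = 196.7272°
wrap2 = π + 2β = 163.2728°
tangent length = C·cosβ = 54.4151
L = r1·wrap1 + r2·wrap2 + 2·C·cosβ = 20·3.4335 + 12·2.8496 + 2·54.4151 = 211.6967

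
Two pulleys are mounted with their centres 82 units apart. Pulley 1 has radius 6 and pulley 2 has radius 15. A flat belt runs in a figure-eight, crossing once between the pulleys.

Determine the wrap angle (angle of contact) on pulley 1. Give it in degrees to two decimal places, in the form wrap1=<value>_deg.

crossed belt: β = asin((r1+r2)/C) = asin(21/82) = 14.8386°
wrap1 = wrap2 = π + 2β = 209.6773°

wrap1=209.68_deg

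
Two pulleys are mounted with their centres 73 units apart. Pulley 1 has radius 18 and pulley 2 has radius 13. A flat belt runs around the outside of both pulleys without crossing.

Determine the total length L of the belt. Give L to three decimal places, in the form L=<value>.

open belt: β = asin((r2−r1)/C) = asin(-5/73) = -3.9274°
wrap1 = π − 2β = 187.8549°
wrap2 = π + 2β = 172.1451°
tangent length = C·cosβ = 72.8286
L = r1·wrap1 + r2·wrap2 + 2·C·cosβ = 18·3.2787 + 13·3.0045 + 2·72.8286 = 243.7320

L=243.732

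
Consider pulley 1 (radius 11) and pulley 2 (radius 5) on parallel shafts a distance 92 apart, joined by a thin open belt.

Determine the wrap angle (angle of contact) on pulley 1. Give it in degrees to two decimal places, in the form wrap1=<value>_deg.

open belt: β = asin((r2−r1)/C) = asin(-6/92) = -3.7393°
wrap1 = π − 2β = 187.4787°
wrap2 = π + 2β = 172.5213°

wrap1=187.48_deg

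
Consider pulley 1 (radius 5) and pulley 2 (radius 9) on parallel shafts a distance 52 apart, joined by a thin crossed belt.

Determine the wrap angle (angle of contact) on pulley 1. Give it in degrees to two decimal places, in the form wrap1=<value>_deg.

crossed belt: β = asin((r1+r2)/C) = asin(14/52) = 15.6185°
wrap1 = wrap2 = π + 2β = 211.2370°

wrap1=211.24_deg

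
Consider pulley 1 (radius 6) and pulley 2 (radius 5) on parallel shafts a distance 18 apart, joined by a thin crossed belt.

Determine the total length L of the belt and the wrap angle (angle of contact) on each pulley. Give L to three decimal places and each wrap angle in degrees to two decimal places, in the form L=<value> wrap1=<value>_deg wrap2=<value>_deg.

L=77.517 wrap1=255.34_deg wrap2=255.34_deg

crossed belt: β = asin((r1+r2)/C) = asin(11/18) = 37.6699°
wrap1 = wrap2 = π + 2β = 255.3398°
tangent length = C·cosβ = 14.2478
L = (r1+r2)·wrap + 2·C·cosβ = 11·4.4565 + 2·14.2478 = 77.5173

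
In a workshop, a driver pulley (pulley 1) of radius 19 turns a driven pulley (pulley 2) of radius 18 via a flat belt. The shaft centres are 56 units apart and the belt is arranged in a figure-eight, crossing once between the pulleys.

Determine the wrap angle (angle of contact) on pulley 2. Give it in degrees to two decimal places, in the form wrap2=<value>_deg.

wrap2=262.71_deg

crossed belt: β = asin((r1+r2)/C) = asin(37/56) = 41.3544°
wrap1 = wrap2 = π + 2β = 262.7087°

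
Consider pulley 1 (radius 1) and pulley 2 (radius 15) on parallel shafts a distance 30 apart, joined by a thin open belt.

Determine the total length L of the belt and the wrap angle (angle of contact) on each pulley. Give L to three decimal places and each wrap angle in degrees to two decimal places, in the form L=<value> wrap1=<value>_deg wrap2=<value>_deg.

open belt: β = asin((r2−r1)/C) = asin(14/30) = 27.8181°
wrap1 = π − 2β = 124.3637°
wrap2 = π + 2β = 235.6363°
tangent length = C·cosβ = 26.5330
L = r1·wrap1 + r2·wrap2 + 2·C·cosβ = 1·2.1706 + 15·4.1126 + 2·26.5330 = 116.9260

L=116.926 wrap1=124.36_deg wrap2=235.64_deg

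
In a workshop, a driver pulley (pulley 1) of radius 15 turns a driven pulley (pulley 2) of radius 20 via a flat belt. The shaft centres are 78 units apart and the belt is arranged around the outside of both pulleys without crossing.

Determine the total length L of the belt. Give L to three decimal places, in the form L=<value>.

open belt: β = asin((r2−r1)/C) = asin(5/78) = 3.6753°
wrap1 = π − 2β = 172.6493°
wrap2 = π + 2β = 187.3507°
tangent length = C·cosβ = 77.8396
L = r1·wrap1 + r2·wrap2 + 2·C·cosβ = 15·3.0133 + 20·3.2699 + 2·77.8396 = 266.2764

L=266.276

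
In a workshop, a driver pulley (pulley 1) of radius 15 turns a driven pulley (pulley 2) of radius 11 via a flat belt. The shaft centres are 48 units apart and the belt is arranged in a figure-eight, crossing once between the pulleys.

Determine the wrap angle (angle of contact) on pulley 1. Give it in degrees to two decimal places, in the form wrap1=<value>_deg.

wrap1=245.59_deg

crossed belt: β = asin((r1+r2)/C) = asin(26/48) = 32.7972°
wrap1 = wrap2 = π + 2β = 245.5943°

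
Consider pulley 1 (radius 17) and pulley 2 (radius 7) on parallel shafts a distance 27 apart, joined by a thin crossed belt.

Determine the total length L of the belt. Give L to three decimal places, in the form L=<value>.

L=152.693

crossed belt: β = asin((r1+r2)/C) = asin(24/27) = 62.7340°
wrap1 = wrap2 = π + 2β = 305.4679°
tangent length = C·cosβ = 12.3693
L = (r1+r2)·wrap + 2·C·cosβ = 24·5.3314 + 2·12.3693 = 152.6927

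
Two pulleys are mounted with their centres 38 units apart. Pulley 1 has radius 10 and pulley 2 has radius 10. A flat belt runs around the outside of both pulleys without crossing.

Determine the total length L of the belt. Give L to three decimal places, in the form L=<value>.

open belt: β = asin((r2−r1)/C) = asin(0/38) = 0.0000°
wrap1 = π − 2β = 180.0000°
wrap2 = π + 2β = 180.0000°
tangent length = C·cosβ = 38.0000
L = r1·wrap1 + r2·wrap2 + 2·C·cosβ = 10·3.1416 + 10·3.1416 + 2·38.0000 = 138.8319

L=138.832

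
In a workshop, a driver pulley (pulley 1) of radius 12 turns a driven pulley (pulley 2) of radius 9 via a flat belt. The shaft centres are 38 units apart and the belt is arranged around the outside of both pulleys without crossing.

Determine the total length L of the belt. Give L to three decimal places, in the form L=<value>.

open belt: β = asin((r2−r1)/C) = asin(-3/38) = -4.5281°
wrap1 = π − 2β = 189.0561°
wrap2 = π + 2β = 170.9439°
tangent length = C·cosβ = 37.8814
L = r1·wrap1 + r2·wrap2 + 2·C·cosβ = 12·3.2997 + 9·2.9835 + 2·37.8814 = 142.2104

L=142.210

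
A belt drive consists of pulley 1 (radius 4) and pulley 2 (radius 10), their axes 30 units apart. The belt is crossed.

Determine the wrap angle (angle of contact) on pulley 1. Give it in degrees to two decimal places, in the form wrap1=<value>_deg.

crossed belt: β = asin((r1+r2)/C) = asin(14/30) = 27.8181°
wrap1 = wrap2 = π + 2β = 235.6363°

wrap1=235.64_deg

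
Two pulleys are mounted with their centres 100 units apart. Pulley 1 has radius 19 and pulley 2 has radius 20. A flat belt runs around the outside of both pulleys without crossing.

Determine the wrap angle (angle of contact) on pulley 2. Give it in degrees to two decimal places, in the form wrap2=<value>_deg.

open belt: β = asin((r2−r1)/C) = asin(1/100) = 0.5730°
wrap1 = π − 2β = 178.8541°
wrap2 = π + 2β = 181.1459°

wrap2=181.15_deg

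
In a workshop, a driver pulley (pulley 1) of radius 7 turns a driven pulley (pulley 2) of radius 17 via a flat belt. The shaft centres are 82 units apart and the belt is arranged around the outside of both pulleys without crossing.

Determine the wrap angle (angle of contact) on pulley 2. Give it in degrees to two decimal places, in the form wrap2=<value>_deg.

open belt: β = asin((r2−r1)/C) = asin(10/82) = 7.0047°
wrap1 = π − 2β = 165.9905°
wrap2 = π + 2β = 194.0095°

wrap2=194.01_deg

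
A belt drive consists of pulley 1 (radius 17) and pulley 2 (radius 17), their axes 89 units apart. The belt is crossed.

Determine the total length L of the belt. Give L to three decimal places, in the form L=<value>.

crossed belt: β = asin((r1+r2)/C) = asin(34/89) = 22.4590°
wrap1 = wrap2 = π + 2β = 224.9180°
tangent length = C·cosβ = 82.2496
L = (r1+r2)·wrap + 2·C·cosβ = 34·3.9256 + 2·82.2496 = 297.9683

L=297.968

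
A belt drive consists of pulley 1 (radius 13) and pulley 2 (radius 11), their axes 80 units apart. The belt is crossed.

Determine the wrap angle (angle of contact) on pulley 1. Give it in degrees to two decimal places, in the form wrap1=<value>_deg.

wrap1=214.92_deg

crossed belt: β = asin((r1+r2)/C) = asin(24/80) = 17.4576°
wrap1 = wrap2 = π + 2β = 214.9152°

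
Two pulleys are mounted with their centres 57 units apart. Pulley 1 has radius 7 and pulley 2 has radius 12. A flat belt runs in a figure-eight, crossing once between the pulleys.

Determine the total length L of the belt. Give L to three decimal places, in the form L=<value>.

L=180.084

crossed belt: β = asin((r1+r2)/C) = asin(19/57) = 19.4712°
wrap1 = wrap2 = π + 2β = 218.9424°
tangent length = C·cosβ = 53.7401
L = (r1+r2)·wrap + 2·C·cosβ = 19·3.8213 + 2·53.7401 = 180.0843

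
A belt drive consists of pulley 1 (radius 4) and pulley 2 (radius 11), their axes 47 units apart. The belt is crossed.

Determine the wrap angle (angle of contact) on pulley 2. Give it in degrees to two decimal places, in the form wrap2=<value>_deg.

wrap2=217.22_deg

crossed belt: β = asin((r1+r2)/C) = asin(15/47) = 18.6115°
wrap1 = wrap2 = π + 2β = 217.2229°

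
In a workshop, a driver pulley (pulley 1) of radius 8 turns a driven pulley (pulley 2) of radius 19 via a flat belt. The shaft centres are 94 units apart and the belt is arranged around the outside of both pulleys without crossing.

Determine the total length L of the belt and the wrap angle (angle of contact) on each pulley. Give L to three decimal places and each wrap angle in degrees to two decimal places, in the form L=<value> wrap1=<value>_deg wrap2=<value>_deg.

L=274.112 wrap1=166.56_deg wrap2=193.44_deg

open belt: β = asin((r2−r1)/C) = asin(11/94) = 6.7202°
wrap1 = π − 2β = 166.5596°
wrap2 = π + 2β = 193.4404°
tangent length = C·cosβ = 93.3542
L = r1·wrap1 + r2·wrap2 + 2·C·cosβ = 8·2.9070 + 19·3.3762 + 2·93.3542 = 274.1117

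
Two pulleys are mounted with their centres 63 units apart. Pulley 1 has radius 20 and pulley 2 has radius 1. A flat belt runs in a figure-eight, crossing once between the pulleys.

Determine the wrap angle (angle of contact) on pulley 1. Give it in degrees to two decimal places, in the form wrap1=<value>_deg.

crossed belt: β = asin((r1+r2)/C) = asin(21/63) = 19.4712°
wrap1 = wrap2 = π + 2β = 218.9424°

wrap1=218.94_deg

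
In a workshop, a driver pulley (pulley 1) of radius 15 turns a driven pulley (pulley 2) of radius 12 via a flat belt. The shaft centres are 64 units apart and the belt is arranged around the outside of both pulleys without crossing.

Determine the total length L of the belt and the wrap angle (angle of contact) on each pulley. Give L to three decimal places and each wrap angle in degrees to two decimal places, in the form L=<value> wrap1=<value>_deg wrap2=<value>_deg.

L=212.964 wrap1=185.37_deg wrap2=174.63_deg

open belt: β = asin((r2−r1)/C) = asin(-3/64) = -2.6867°
wrap1 = π − 2β = 185.3734°
wrap2 = π + 2β = 174.6266°
tangent length = C·cosβ = 63.9296
L = r1·wrap1 + r2·wrap2 + 2·C·cosβ = 15·3.2354 + 12·3.0478 + 2·63.9296 = 212.9637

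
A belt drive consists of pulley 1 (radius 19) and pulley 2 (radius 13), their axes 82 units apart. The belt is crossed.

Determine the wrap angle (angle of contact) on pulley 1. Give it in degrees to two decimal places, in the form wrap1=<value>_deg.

wrap1=225.94_deg

crossed belt: β = asin((r1+r2)/C) = asin(32/82) = 22.9697°
wrap1 = wrap2 = π + 2β = 225.9394°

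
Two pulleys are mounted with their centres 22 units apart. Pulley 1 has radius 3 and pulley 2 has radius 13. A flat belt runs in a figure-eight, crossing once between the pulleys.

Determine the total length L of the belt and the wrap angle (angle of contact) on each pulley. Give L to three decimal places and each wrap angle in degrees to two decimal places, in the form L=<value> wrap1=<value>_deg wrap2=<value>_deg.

crossed belt: β = asin((r1+r2)/C) = asin(16/22) = 46.6582°
wrap1 = wrap2 = π + 2β = 273.3165°
tangent length = C·cosβ = 15.0997
L = (r1+r2)·wrap + 2·C·cosβ = 16·4.7703 + 2·15.0997 = 106.5237

L=106.524 wrap1=273.32_deg wrap2=273.32_deg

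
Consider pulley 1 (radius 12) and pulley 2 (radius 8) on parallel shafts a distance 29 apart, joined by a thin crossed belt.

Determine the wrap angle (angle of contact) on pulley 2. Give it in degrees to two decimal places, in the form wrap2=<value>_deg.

crossed belt: β = asin((r1+r2)/C) = asin(20/29) = 43.6028°
wrap1 = wrap2 = π + 2β = 267.2056°

wrap2=267.21_deg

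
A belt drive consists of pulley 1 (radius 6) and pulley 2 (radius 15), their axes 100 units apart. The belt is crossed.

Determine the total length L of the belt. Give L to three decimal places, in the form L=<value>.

crossed belt: β = asin((r1+r2)/C) = asin(21/100) = 12.1224°
wrap1 = wrap2 = π + 2β = 204.2447°
tangent length = C·cosβ = 97.7701
L = (r1+r2)·wrap + 2·C·cosβ = 21·3.5647 + 2·97.7701 = 270.3999

L=270.400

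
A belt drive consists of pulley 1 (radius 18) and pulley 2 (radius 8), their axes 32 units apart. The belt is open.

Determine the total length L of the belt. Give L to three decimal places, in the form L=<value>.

open belt: β = asin((r2−r1)/C) = asin(-10/32) = -18.2100°
wrap1 = π − 2β = 216.4199°
wrap2 = π + 2β = 143.5801°
tangent length = C·cosβ = 30.3974
L = r1·wrap1 + r2·wrap2 + 2·C·cosβ = 18·3.7772 + 8·2.5059 + 2·30.3974 = 148.8326

L=148.833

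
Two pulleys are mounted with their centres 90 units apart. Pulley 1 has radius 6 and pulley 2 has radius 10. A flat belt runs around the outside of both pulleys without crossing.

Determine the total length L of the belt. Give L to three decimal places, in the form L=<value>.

L=230.443

open belt: β = asin((r2−r1)/C) = asin(4/90) = 2.5473°
wrap1 = π − 2β = 174.9054°
wrap2 = π + 2β = 185.0946°
tangent length = C·cosβ = 89.9111
L = r1·wrap1 + r2·wrap2 + 2·C·cosβ = 6·3.0527 + 10·3.2305 + 2·89.9111 = 230.4433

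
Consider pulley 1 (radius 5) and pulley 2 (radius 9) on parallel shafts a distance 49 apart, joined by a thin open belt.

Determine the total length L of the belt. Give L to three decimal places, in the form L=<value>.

open belt: β = asin((r2−r1)/C) = asin(4/49) = 4.6824°
wrap1 = π − 2β = 170.6352°
wrap2 = π + 2β = 189.3648°
tangent length = C·cosβ = 48.8365
L = r1·wrap1 + r2·wrap2 + 2·C·cosβ = 5·2.9781 + 9·3.3050 + 2·48.8365 = 142.3090

L=142.309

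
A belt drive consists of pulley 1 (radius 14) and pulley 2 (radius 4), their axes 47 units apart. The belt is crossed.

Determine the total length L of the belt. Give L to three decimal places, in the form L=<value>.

L=157.531

crossed belt: β = asin((r1+r2)/C) = asin(18/47) = 22.5183°
wrap1 = wrap2 = π + 2β = 225.0366°
tangent length = C·cosβ = 43.4166
L = (r1+r2)·wrap + 2·C·cosβ = 18·3.9276 + 2·43.4166 = 157.5305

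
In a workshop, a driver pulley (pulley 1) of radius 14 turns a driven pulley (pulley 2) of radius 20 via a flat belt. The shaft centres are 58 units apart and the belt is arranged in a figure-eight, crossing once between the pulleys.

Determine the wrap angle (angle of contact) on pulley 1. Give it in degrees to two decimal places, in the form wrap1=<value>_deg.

crossed belt: β = asin((r1+r2)/C) = asin(34/58) = 35.8883°
wrap1 = wrap2 = π + 2β = 251.7766°

wrap1=251.78_deg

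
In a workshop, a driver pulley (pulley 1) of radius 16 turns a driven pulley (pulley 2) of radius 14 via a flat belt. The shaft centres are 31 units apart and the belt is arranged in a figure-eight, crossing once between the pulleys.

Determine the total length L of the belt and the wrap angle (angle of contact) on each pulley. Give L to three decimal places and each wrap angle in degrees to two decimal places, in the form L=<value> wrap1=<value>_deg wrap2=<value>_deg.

crossed belt: β = asin((r1+r2)/C) = asin(30/31) = 75.4074°
wrap1 = wrap2 = π + 2β = 330.8149°
tangent length = C·cosβ = 7.8102
L = (r1+r2)·wrap + 2·C·cosβ = 30·5.7738 + 2·7.8102 = 188.8348

L=188.835 wrap1=330.81_deg wrap2=330.81_deg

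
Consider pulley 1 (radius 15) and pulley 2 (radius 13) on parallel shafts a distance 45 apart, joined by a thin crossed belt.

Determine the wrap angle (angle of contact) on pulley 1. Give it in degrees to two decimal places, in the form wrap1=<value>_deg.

crossed belt: β = asin((r1+r2)/C) = asin(28/45) = 38.4786°
wrap1 = wrap2 = π + 2β = 256.9572°

wrap1=256.96_deg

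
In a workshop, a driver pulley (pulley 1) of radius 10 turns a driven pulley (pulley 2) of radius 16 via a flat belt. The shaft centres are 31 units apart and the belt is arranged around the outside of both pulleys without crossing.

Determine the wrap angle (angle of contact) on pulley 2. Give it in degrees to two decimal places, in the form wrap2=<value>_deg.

wrap2=202.32_deg

open belt: β = asin((r2−r1)/C) = asin(6/31) = 11.1599°
wrap1 = π − 2β = 157.6801°
wrap2 = π + 2β = 202.3199°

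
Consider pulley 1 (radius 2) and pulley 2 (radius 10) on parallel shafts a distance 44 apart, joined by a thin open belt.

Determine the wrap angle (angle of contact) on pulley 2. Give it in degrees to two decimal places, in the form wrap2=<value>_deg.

open belt: β = asin((r2−r1)/C) = asin(8/44) = 10.4757°
wrap1 = π − 2β = 159.0486°
wrap2 = π + 2β = 200.9514°

wrap2=200.95_deg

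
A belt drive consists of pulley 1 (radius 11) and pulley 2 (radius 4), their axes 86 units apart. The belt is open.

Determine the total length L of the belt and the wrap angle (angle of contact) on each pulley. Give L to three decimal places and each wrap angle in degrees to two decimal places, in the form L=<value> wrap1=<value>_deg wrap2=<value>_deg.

L=219.694 wrap1=189.34_deg wrap2=170.66_deg

open belt: β = asin((r2−r1)/C) = asin(-7/86) = -4.6688°
wrap1 = π − 2β = 189.3375°
wrap2 = π + 2β = 170.6625°
tangent length = C·cosβ = 85.7146
L = r1·wrap1 + r2·wrap2 + 2·C·cosβ = 11·3.3046 + 4·2.9786 + 2·85.7146 = 219.6940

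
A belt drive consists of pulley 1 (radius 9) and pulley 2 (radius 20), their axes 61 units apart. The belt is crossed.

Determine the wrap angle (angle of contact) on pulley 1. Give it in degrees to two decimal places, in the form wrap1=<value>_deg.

wrap1=236.77_deg

crossed belt: β = asin((r1+r2)/C) = asin(29/61) = 28.3860°
wrap1 = wrap2 = π + 2β = 236.7721°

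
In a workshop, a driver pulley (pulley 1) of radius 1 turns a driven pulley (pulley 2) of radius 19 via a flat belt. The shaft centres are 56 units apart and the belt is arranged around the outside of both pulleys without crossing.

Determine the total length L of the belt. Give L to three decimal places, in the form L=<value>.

L=180.669

open belt: β = asin((r2−r1)/C) = asin(18/56) = 18.7493°
wrap1 = π − 2β = 142.5013°
wrap2 = π + 2β = 217.4987°
tangent length = C·cosβ = 53.0283
L = r1·wrap1 + r2·wrap2 + 2·C·cosβ = 1·2.4871 + 19·3.7961 + 2·53.0283 = 180.6690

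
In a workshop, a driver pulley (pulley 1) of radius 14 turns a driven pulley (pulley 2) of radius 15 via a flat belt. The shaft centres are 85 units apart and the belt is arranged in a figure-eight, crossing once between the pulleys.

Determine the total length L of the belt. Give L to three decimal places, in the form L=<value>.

crossed belt: β = asin((r1+r2)/C) = asin(29/85) = 19.9486°
wrap1 = wrap2 = π + 2β = 219.8971°
tangent length = C·cosβ = 79.8999
L = (r1+r2)·wrap + 2·C·cosβ = 29·3.8379 + 2·79.8999 = 271.0998

L=271.100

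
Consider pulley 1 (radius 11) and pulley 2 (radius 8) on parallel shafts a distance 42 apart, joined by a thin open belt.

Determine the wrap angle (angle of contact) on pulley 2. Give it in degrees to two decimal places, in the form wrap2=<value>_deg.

wrap2=171.81_deg

open belt: β = asin((r2−r1)/C) = asin(-3/42) = -4.0960°
wrap1 = π − 2β = 188.1921°
wrap2 = π + 2β = 171.8079°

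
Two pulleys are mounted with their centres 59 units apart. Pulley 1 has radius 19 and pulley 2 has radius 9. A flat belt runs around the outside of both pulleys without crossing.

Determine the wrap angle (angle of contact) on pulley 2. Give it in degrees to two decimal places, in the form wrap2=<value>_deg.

open belt: β = asin((r2−r1)/C) = asin(-10/59) = -9.7583°
wrap1 = π − 2β = 199.5165°
wrap2 = π + 2β = 160.4835°

wrap2=160.48_deg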